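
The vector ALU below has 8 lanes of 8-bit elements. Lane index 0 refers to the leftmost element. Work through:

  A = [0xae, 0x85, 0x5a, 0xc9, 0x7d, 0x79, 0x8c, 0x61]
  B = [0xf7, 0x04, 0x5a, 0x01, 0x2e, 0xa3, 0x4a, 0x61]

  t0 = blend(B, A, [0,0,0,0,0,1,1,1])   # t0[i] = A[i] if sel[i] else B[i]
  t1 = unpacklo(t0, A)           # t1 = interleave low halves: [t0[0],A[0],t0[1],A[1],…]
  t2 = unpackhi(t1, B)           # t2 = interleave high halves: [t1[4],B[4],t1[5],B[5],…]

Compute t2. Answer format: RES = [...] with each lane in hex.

→ t0 |f7|04|5a|01|2e|79|8c|61|
→ t1 |f7|ae|04|85|5a|5a|01|c9|
→ t2 |5a|2e|5a|a3|01|4a|c9|61|

RES = [ 0x5a  0x2e  0x5a  0xa3  0x01  0x4a  0xc9  0x61 ]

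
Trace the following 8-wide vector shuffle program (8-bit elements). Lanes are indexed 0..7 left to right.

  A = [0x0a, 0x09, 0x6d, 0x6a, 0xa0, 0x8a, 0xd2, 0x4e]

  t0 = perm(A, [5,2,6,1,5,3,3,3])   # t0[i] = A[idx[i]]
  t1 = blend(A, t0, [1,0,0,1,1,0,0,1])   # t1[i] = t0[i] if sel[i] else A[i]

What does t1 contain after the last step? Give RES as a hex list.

RES = [ 0x8a  0x09  0x6d  0x09  0x8a  0x8a  0xd2  0x6a ]

  t0: 8a 6d d2 09 8a 6a 6a 6a
  t1: 8a 09 6d 09 8a 8a d2 6a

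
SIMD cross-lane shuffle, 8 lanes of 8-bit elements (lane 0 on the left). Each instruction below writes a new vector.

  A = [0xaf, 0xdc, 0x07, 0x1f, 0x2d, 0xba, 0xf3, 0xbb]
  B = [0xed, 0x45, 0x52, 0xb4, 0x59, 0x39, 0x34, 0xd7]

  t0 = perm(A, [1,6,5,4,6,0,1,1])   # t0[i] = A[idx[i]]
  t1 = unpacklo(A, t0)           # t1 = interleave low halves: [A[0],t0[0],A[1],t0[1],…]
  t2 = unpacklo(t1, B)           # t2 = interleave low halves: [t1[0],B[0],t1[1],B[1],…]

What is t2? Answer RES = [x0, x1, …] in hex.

RES = [0xaf, 0xed, 0xdc, 0x45, 0xdc, 0x52, 0xf3, 0xb4]

t0 = [0xdc, 0xf3, 0xba, 0x2d, 0xf3, 0xaf, 0xdc, 0xdc]
t1 = [0xaf, 0xdc, 0xdc, 0xf3, 0x07, 0xba, 0x1f, 0x2d]
t2 = [0xaf, 0xed, 0xdc, 0x45, 0xdc, 0x52, 0xf3, 0xb4]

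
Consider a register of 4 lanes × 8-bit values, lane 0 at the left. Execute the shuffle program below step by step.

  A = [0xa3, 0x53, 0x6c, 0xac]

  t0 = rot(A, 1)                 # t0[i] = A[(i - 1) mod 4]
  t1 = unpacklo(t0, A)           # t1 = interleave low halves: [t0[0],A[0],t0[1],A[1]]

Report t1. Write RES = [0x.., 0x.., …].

RES = [ 0xac  0xa3  0xa3  0x53 ]

t0 = [0xac, 0xa3, 0x53, 0x6c]
t1 = [0xac, 0xa3, 0xa3, 0x53]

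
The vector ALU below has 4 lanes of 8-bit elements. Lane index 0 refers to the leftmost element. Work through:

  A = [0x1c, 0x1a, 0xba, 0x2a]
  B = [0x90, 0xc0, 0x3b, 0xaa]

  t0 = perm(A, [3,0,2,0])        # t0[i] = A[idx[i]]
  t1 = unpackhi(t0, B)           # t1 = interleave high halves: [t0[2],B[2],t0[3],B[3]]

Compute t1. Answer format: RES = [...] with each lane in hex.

→ t0 |2a|1c|ba|1c|
→ t1 |ba|3b|1c|aa|

RES = [ 0xba  0x3b  0x1c  0xaa ]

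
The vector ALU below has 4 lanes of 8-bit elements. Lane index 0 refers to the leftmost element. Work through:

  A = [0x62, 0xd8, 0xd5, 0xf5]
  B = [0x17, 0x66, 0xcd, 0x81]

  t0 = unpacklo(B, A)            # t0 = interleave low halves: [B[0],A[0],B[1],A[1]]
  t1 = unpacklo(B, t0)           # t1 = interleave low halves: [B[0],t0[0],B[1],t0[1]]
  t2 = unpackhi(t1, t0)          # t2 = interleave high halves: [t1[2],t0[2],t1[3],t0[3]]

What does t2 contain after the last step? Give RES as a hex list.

RES = [ 0x66  0x66  0x62  0xd8 ]

→ t0 |17|62|66|d8|
→ t1 |17|17|66|62|
→ t2 |66|66|62|d8|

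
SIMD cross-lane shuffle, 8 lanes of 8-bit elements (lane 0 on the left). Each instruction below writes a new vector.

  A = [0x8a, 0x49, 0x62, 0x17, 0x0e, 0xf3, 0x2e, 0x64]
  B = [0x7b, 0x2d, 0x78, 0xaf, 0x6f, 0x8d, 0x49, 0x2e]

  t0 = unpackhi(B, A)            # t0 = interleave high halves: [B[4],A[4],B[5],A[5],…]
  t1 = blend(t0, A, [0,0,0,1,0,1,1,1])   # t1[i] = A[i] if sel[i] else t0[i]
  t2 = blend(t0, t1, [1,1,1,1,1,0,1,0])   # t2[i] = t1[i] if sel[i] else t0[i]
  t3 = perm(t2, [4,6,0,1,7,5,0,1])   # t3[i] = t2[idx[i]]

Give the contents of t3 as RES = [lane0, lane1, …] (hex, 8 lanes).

  t0: 6f 0e 8d f3 49 2e 2e 64
  t1: 6f 0e 8d 17 49 f3 2e 64
  t2: 6f 0e 8d 17 49 2e 2e 64
  t3: 49 2e 6f 0e 64 2e 6f 0e

RES = [0x49, 0x2e, 0x6f, 0x0e, 0x64, 0x2e, 0x6f, 0x0e]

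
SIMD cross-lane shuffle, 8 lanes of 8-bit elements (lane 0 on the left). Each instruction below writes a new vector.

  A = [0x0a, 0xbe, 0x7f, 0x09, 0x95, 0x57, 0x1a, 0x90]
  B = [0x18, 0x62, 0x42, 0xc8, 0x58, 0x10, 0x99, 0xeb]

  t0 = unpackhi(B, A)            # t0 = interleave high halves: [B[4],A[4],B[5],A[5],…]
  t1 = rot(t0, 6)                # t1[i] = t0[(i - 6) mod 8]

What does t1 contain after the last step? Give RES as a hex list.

RES = [0x10, 0x57, 0x99, 0x1a, 0xeb, 0x90, 0x58, 0x95]

  t0: 58 95 10 57 99 1a eb 90
  t1: 10 57 99 1a eb 90 58 95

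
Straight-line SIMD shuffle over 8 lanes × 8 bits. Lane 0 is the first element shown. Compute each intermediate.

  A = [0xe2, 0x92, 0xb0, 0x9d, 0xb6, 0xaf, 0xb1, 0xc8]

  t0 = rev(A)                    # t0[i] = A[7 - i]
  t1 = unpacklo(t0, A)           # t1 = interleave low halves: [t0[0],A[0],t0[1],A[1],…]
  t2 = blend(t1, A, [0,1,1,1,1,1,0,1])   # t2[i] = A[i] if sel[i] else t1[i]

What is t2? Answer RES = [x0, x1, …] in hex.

t0 = [0xc8, 0xb1, 0xaf, 0xb6, 0x9d, 0xb0, 0x92, 0xe2]
t1 = [0xc8, 0xe2, 0xb1, 0x92, 0xaf, 0xb0, 0xb6, 0x9d]
t2 = [0xc8, 0x92, 0xb0, 0x9d, 0xb6, 0xaf, 0xb6, 0xc8]

RES = [ 0xc8  0x92  0xb0  0x9d  0xb6  0xaf  0xb6  0xc8 ]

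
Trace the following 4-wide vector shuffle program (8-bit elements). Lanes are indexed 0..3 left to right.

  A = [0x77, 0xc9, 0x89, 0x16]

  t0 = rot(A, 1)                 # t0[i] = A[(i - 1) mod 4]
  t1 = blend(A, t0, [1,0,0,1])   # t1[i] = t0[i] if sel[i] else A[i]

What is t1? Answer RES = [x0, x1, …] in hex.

t0 = [0x16, 0x77, 0xc9, 0x89]
t1 = [0x16, 0xc9, 0x89, 0x89]

RES = [0x16, 0xc9, 0x89, 0x89]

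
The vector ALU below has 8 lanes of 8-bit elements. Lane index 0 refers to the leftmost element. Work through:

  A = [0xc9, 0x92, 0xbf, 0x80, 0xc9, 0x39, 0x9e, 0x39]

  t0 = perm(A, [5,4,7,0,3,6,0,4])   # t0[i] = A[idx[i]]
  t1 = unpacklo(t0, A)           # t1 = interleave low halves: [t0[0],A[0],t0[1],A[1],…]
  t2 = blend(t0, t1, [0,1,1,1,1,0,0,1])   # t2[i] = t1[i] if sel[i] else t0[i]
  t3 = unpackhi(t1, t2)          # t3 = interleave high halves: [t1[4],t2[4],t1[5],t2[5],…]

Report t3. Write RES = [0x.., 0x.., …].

RES = [ 0x39  0x39  0xbf  0x9e  0xc9  0xc9  0x80  0x80 ]

  t0: 39 c9 39 c9 80 9e c9 c9
  t1: 39 c9 c9 92 39 bf c9 80
  t2: 39 c9 c9 92 39 9e c9 80
  t3: 39 39 bf 9e c9 c9 80 80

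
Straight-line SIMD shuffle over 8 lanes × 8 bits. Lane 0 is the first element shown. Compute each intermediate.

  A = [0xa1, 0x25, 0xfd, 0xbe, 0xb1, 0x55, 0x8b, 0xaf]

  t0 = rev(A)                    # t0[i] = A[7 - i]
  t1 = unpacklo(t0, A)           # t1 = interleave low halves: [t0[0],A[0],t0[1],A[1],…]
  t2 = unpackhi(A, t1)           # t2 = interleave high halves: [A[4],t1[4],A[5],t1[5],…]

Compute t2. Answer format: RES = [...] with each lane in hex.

RES = [ 0xb1  0x55  0x55  0xfd  0x8b  0xb1  0xaf  0xbe ]

→ t0 |af|8b|55|b1|be|fd|25|a1|
→ t1 |af|a1|8b|25|55|fd|b1|be|
→ t2 |b1|55|55|fd|8b|b1|af|be|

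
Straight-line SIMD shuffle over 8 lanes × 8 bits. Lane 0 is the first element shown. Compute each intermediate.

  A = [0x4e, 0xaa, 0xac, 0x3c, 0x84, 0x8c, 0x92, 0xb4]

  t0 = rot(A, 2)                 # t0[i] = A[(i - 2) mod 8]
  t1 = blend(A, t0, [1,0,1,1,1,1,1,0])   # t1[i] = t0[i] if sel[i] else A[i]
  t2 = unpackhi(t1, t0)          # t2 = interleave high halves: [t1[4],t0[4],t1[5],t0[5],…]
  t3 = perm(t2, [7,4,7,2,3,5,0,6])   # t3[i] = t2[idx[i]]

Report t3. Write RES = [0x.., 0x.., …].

  t0: 92 b4 4e aa ac 3c 84 8c
  t1: 92 aa 4e aa ac 3c 84 b4
  t2: ac ac 3c 3c 84 84 b4 8c
  t3: 8c 84 8c 3c 3c 84 ac b4

RES = [0x8c, 0x84, 0x8c, 0x3c, 0x3c, 0x84, 0xac, 0xb4]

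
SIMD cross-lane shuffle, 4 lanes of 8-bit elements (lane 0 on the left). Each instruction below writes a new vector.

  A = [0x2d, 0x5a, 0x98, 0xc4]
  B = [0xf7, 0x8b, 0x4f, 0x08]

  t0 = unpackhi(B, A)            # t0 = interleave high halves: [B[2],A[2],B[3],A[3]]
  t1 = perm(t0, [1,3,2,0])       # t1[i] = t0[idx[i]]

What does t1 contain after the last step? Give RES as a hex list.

RES = [ 0x98  0xc4  0x08  0x4f ]

  t0: 4f 98 08 c4
  t1: 98 c4 08 4f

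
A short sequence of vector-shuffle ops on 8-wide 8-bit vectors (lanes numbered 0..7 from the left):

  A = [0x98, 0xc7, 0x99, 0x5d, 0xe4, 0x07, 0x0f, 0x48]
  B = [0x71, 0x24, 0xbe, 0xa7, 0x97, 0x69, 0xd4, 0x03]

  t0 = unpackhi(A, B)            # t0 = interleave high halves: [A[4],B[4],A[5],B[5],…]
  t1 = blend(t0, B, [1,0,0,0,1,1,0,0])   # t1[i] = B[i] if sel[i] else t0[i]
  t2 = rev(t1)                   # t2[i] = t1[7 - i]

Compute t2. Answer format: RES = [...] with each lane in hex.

t0 = [0xe4, 0x97, 0x07, 0x69, 0x0f, 0xd4, 0x48, 0x03]
t1 = [0x71, 0x97, 0x07, 0x69, 0x97, 0x69, 0x48, 0x03]
t2 = [0x03, 0x48, 0x69, 0x97, 0x69, 0x07, 0x97, 0x71]

RES = [0x03, 0x48, 0x69, 0x97, 0x69, 0x07, 0x97, 0x71]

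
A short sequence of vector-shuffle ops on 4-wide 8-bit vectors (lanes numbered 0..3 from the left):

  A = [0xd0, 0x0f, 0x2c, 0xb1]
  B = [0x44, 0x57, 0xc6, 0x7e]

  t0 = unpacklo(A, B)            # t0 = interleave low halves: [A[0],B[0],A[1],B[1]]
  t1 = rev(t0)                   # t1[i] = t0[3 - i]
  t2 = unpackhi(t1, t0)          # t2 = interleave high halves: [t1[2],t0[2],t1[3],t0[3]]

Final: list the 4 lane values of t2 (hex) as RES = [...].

RES = [ 0x44  0x0f  0xd0  0x57 ]

t0 = [0xd0, 0x44, 0x0f, 0x57]
t1 = [0x57, 0x0f, 0x44, 0xd0]
t2 = [0x44, 0x0f, 0xd0, 0x57]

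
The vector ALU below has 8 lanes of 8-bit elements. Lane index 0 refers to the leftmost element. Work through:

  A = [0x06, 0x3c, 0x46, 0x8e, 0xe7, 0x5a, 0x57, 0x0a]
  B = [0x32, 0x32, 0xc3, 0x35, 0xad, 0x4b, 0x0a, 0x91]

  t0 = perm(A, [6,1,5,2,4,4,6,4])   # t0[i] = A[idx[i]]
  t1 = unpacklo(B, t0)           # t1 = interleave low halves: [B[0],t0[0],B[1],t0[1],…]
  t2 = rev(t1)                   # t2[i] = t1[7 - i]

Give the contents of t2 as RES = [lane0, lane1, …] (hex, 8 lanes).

t0 = [0x57, 0x3c, 0x5a, 0x46, 0xe7, 0xe7, 0x57, 0xe7]
t1 = [0x32, 0x57, 0x32, 0x3c, 0xc3, 0x5a, 0x35, 0x46]
t2 = [0x46, 0x35, 0x5a, 0xc3, 0x3c, 0x32, 0x57, 0x32]

RES = [ 0x46  0x35  0x5a  0xc3  0x3c  0x32  0x57  0x32 ]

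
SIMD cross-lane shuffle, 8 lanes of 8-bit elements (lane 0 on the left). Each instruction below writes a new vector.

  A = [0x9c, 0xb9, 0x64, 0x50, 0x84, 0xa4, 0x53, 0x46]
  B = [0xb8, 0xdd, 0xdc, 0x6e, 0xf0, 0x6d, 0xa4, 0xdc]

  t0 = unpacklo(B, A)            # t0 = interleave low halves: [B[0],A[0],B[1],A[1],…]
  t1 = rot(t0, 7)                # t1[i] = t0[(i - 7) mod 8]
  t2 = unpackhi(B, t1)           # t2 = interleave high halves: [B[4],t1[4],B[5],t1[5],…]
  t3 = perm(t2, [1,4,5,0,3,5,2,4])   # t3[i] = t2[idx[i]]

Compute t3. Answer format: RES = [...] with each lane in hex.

RES = [0x64, 0xa4, 0x50, 0xf0, 0x6e, 0x50, 0x6d, 0xa4]

t0 = [0xb8, 0x9c, 0xdd, 0xb9, 0xdc, 0x64, 0x6e, 0x50]
t1 = [0x9c, 0xdd, 0xb9, 0xdc, 0x64, 0x6e, 0x50, 0xb8]
t2 = [0xf0, 0x64, 0x6d, 0x6e, 0xa4, 0x50, 0xdc, 0xb8]
t3 = [0x64, 0xa4, 0x50, 0xf0, 0x6e, 0x50, 0x6d, 0xa4]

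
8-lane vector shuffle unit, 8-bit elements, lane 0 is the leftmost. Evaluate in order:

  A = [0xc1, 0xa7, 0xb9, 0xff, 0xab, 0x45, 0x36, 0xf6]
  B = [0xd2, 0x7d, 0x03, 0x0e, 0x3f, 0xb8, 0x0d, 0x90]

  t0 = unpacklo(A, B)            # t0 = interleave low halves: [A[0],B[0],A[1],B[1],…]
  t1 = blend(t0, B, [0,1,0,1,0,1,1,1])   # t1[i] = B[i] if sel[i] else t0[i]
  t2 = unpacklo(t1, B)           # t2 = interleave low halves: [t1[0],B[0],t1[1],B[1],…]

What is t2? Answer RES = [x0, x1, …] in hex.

RES = [ 0xc1  0xd2  0x7d  0x7d  0xa7  0x03  0x0e  0x0e ]

  t0: c1 d2 a7 7d b9 03 ff 0e
  t1: c1 7d a7 0e b9 b8 0d 90
  t2: c1 d2 7d 7d a7 03 0e 0e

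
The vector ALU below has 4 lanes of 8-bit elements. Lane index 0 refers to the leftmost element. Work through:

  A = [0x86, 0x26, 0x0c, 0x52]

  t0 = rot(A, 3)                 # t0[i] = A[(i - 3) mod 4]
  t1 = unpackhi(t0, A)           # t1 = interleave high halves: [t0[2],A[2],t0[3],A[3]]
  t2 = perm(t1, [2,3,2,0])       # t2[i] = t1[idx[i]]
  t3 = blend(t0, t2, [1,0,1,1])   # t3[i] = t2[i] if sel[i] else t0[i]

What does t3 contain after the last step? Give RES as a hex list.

→ t0 |26|0c|52|86|
→ t1 |52|0c|86|52|
→ t2 |86|52|86|52|
→ t3 |86|0c|86|52|

RES = [0x86, 0x0c, 0x86, 0x52]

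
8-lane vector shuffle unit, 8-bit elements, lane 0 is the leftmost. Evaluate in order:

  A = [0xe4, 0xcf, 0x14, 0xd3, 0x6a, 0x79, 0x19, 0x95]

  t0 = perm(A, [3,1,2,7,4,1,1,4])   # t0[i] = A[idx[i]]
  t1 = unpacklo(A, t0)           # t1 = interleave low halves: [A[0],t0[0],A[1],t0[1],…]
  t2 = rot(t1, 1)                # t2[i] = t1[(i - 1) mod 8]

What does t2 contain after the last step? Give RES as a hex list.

t0 = [0xd3, 0xcf, 0x14, 0x95, 0x6a, 0xcf, 0xcf, 0x6a]
t1 = [0xe4, 0xd3, 0xcf, 0xcf, 0x14, 0x14, 0xd3, 0x95]
t2 = [0x95, 0xe4, 0xd3, 0xcf, 0xcf, 0x14, 0x14, 0xd3]

RES = [0x95, 0xe4, 0xd3, 0xcf, 0xcf, 0x14, 0x14, 0xd3]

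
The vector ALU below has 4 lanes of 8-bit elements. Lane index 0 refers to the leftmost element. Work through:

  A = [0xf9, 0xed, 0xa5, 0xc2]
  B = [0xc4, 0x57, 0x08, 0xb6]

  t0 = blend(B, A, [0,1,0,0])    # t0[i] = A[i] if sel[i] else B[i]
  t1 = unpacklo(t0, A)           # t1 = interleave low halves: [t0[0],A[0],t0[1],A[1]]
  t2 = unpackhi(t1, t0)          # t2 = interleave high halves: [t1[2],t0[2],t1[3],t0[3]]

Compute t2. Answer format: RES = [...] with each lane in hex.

t0 = [0xc4, 0xed, 0x08, 0xb6]
t1 = [0xc4, 0xf9, 0xed, 0xed]
t2 = [0xed, 0x08, 0xed, 0xb6]

RES = [0xed, 0x08, 0xed, 0xb6]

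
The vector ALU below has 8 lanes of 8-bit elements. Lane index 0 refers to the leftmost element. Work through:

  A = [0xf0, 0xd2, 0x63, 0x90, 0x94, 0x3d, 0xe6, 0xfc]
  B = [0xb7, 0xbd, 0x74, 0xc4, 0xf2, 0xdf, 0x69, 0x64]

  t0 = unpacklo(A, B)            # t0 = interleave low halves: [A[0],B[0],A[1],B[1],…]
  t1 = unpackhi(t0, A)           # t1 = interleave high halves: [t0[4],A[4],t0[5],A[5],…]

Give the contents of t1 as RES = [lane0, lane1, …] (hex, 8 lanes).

→ t0 |f0|b7|d2|bd|63|74|90|c4|
→ t1 |63|94|74|3d|90|e6|c4|fc|

RES = [0x63, 0x94, 0x74, 0x3d, 0x90, 0xe6, 0xc4, 0xfc]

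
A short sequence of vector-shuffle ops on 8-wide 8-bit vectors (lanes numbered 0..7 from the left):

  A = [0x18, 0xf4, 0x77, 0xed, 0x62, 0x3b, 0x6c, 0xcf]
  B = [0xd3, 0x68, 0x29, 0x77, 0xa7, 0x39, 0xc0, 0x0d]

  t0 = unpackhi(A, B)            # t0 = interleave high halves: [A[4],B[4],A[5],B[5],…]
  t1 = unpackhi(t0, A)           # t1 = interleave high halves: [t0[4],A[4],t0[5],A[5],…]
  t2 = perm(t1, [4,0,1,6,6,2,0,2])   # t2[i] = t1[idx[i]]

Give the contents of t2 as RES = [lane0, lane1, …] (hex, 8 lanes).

RES = [ 0xcf  0x6c  0x62  0x0d  0x0d  0xc0  0x6c  0xc0 ]

→ t0 |62|a7|3b|39|6c|c0|cf|0d|
→ t1 |6c|62|c0|3b|cf|6c|0d|cf|
→ t2 |cf|6c|62|0d|0d|c0|6c|c0|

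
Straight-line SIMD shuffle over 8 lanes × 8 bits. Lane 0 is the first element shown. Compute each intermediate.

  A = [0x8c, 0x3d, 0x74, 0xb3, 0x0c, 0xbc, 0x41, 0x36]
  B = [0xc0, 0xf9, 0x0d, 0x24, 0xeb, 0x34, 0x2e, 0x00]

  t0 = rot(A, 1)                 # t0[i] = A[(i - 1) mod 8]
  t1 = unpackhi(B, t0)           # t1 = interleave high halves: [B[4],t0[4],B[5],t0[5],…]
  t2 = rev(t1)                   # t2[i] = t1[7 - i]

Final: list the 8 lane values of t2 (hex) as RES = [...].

RES = [0x41, 0x00, 0xbc, 0x2e, 0x0c, 0x34, 0xb3, 0xeb]

  t0: 36 8c 3d 74 b3 0c bc 41
  t1: eb b3 34 0c 2e bc 00 41
  t2: 41 00 bc 2e 0c 34 b3 eb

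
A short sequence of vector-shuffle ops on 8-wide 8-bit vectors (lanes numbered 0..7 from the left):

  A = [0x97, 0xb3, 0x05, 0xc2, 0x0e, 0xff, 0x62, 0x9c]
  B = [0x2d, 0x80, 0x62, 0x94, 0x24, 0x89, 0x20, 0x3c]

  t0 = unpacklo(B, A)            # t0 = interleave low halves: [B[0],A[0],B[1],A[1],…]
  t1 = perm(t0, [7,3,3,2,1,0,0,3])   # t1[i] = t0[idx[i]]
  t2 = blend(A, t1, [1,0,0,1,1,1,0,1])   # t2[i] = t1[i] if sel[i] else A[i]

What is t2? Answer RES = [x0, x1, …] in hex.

→ t0 |2d|97|80|b3|62|05|94|c2|
→ t1 |c2|b3|b3|80|97|2d|2d|b3|
→ t2 |c2|b3|05|80|97|2d|62|b3|

RES = [ 0xc2  0xb3  0x05  0x80  0x97  0x2d  0x62  0xb3 ]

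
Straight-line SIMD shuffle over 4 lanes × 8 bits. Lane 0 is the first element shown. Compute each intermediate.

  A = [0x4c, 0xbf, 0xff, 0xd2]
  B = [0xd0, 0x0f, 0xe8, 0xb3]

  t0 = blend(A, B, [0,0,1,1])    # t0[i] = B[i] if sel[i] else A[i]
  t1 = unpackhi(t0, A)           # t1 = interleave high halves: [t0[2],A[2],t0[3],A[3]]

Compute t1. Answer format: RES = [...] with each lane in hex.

→ t0 |4c|bf|e8|b3|
→ t1 |e8|ff|b3|d2|

RES = [ 0xe8  0xff  0xb3  0xd2 ]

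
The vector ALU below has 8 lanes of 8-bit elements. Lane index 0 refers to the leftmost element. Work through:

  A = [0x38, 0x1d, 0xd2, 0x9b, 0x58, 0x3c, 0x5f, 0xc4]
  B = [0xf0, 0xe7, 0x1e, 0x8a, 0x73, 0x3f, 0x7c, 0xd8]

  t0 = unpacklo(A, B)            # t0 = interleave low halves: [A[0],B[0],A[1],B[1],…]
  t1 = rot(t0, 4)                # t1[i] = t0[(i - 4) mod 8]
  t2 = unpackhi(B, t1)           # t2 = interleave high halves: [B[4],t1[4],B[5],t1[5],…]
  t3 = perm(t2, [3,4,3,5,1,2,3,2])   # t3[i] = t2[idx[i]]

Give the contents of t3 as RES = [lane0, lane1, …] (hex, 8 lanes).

  t0: 38 f0 1d e7 d2 1e 9b 8a
  t1: d2 1e 9b 8a 38 f0 1d e7
  t2: 73 38 3f f0 7c 1d d8 e7
  t3: f0 7c f0 1d 38 3f f0 3f

RES = [0xf0, 0x7c, 0xf0, 0x1d, 0x38, 0x3f, 0xf0, 0x3f]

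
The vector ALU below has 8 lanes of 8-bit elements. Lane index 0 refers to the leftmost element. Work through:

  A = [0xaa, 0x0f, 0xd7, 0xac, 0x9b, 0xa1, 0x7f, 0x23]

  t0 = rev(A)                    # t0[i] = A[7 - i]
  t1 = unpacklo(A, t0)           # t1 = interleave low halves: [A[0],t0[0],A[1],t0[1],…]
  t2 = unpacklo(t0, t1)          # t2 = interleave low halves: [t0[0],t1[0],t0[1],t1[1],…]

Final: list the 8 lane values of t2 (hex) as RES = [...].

  t0: 23 7f a1 9b ac d7 0f aa
  t1: aa 23 0f 7f d7 a1 ac 9b
  t2: 23 aa 7f 23 a1 0f 9b 7f

RES = [ 0x23  0xaa  0x7f  0x23  0xa1  0x0f  0x9b  0x7f ]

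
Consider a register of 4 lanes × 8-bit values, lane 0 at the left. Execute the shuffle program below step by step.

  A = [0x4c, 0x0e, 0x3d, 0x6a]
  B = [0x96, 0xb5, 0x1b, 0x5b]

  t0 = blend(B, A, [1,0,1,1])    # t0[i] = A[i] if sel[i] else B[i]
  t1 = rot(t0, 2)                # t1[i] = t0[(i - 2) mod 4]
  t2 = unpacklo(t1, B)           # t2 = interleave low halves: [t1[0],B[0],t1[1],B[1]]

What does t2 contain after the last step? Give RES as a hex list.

→ t0 |4c|b5|3d|6a|
→ t1 |3d|6a|4c|b5|
→ t2 |3d|96|6a|b5|

RES = [ 0x3d  0x96  0x6a  0xb5 ]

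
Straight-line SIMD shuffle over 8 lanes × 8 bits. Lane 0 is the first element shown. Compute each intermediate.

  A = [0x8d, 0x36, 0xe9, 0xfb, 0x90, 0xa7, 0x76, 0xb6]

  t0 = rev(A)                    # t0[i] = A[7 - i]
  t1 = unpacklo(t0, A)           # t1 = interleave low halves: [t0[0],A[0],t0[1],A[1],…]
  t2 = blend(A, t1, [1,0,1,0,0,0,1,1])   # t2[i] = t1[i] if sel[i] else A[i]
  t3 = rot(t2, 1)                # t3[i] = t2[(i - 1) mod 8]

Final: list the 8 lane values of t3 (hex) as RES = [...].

  t0: b6 76 a7 90 fb e9 36 8d
  t1: b6 8d 76 36 a7 e9 90 fb
  t2: b6 36 76 fb 90 a7 90 fb
  t3: fb b6 36 76 fb 90 a7 90

RES = [ 0xfb  0xb6  0x36  0x76  0xfb  0x90  0xa7  0x90 ]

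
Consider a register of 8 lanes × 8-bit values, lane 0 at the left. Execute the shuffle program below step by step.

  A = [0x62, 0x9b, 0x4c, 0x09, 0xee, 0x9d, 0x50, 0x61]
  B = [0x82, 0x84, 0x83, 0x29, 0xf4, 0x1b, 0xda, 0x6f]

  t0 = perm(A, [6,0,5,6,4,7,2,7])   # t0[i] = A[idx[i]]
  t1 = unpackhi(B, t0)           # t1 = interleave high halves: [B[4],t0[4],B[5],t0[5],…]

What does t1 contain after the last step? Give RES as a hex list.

RES = [0xf4, 0xee, 0x1b, 0x61, 0xda, 0x4c, 0x6f, 0x61]

→ t0 |50|62|9d|50|ee|61|4c|61|
→ t1 |f4|ee|1b|61|da|4c|6f|61|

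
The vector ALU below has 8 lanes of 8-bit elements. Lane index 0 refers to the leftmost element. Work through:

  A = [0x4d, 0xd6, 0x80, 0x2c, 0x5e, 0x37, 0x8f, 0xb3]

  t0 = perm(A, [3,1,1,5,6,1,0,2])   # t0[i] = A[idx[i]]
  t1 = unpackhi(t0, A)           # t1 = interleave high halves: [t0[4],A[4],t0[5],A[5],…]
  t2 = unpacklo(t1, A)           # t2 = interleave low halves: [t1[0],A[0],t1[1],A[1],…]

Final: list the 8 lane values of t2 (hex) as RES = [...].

  t0: 2c d6 d6 37 8f d6 4d 80
  t1: 8f 5e d6 37 4d 8f 80 b3
  t2: 8f 4d 5e d6 d6 80 37 2c

RES = [ 0x8f  0x4d  0x5e  0xd6  0xd6  0x80  0x37  0x2c ]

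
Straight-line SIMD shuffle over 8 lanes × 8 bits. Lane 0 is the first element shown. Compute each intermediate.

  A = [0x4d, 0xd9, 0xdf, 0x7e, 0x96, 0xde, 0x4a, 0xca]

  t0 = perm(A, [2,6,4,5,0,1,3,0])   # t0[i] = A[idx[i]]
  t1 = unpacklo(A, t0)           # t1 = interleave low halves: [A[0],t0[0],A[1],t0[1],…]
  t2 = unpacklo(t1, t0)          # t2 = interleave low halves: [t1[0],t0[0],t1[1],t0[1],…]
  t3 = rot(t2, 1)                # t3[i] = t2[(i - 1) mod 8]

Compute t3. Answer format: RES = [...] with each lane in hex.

→ t0 |df|4a|96|de|4d|d9|7e|4d|
→ t1 |4d|df|d9|4a|df|96|7e|de|
→ t2 |4d|df|df|4a|d9|96|4a|de|
→ t3 |de|4d|df|df|4a|d9|96|4a|

RES = [0xde, 0x4d, 0xdf, 0xdf, 0x4a, 0xd9, 0x96, 0x4a]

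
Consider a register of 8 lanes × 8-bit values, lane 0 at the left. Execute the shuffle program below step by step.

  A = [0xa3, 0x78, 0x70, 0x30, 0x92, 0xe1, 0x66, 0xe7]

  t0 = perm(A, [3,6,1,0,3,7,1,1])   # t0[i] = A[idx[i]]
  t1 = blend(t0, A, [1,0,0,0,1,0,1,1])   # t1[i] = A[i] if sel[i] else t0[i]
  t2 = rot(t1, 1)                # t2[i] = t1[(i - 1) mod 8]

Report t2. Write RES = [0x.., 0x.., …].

→ t0 |30|66|78|a3|30|e7|78|78|
→ t1 |a3|66|78|a3|92|e7|66|e7|
→ t2 |e7|a3|66|78|a3|92|e7|66|

RES = [0xe7, 0xa3, 0x66, 0x78, 0xa3, 0x92, 0xe7, 0x66]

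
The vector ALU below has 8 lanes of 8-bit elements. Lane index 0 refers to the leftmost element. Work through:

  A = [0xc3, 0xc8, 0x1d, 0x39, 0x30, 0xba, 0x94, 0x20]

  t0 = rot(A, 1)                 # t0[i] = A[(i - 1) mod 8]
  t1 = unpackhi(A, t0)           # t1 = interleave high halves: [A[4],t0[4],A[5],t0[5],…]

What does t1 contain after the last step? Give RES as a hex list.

→ t0 |20|c3|c8|1d|39|30|ba|94|
→ t1 |30|39|ba|30|94|ba|20|94|

RES = [ 0x30  0x39  0xba  0x30  0x94  0xba  0x20  0x94 ]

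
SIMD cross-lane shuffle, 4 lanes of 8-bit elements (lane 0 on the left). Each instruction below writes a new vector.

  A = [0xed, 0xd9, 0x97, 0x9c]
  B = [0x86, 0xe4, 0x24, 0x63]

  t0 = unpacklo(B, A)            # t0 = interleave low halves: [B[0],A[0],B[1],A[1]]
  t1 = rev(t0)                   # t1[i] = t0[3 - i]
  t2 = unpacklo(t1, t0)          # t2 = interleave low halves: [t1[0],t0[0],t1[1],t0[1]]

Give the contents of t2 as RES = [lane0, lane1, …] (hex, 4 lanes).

→ t0 |86|ed|e4|d9|
→ t1 |d9|e4|ed|86|
→ t2 |d9|86|e4|ed|

RES = [0xd9, 0x86, 0xe4, 0xed]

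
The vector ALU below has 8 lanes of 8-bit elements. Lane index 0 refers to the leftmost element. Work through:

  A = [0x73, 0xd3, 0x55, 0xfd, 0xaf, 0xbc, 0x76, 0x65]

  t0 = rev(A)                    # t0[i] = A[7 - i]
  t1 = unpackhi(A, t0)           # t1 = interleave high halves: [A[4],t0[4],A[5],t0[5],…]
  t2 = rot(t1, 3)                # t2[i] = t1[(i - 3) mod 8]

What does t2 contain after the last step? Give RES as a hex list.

RES = [0xd3, 0x65, 0x73, 0xaf, 0xfd, 0xbc, 0x55, 0x76]

t0 = [0x65, 0x76, 0xbc, 0xaf, 0xfd, 0x55, 0xd3, 0x73]
t1 = [0xaf, 0xfd, 0xbc, 0x55, 0x76, 0xd3, 0x65, 0x73]
t2 = [0xd3, 0x65, 0x73, 0xaf, 0xfd, 0xbc, 0x55, 0x76]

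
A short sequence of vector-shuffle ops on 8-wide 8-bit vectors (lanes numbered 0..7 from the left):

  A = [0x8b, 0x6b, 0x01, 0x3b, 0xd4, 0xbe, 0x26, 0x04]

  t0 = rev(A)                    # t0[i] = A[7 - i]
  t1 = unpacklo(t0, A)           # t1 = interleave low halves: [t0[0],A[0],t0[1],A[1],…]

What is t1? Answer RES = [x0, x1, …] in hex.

RES = [ 0x04  0x8b  0x26  0x6b  0xbe  0x01  0xd4  0x3b ]

t0 = [0x04, 0x26, 0xbe, 0xd4, 0x3b, 0x01, 0x6b, 0x8b]
t1 = [0x04, 0x8b, 0x26, 0x6b, 0xbe, 0x01, 0xd4, 0x3b]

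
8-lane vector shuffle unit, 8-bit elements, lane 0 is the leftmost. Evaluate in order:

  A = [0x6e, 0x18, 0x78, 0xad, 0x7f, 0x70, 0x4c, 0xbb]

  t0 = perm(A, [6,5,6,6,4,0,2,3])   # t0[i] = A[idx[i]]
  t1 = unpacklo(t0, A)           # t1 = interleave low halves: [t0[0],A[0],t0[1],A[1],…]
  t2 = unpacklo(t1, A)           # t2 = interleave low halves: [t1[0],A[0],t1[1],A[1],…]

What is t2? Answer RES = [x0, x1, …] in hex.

  t0: 4c 70 4c 4c 7f 6e 78 ad
  t1: 4c 6e 70 18 4c 78 4c ad
  t2: 4c 6e 6e 18 70 78 18 ad

RES = [ 0x4c  0x6e  0x6e  0x18  0x70  0x78  0x18  0xad ]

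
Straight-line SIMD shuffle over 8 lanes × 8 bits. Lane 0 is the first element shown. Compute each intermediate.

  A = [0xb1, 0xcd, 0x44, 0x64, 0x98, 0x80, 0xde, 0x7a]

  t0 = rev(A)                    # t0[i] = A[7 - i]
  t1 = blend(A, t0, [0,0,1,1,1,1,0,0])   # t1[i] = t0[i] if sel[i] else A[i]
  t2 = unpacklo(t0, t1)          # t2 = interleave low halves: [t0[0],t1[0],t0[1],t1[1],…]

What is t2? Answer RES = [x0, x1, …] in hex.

t0 = [0x7a, 0xde, 0x80, 0x98, 0x64, 0x44, 0xcd, 0xb1]
t1 = [0xb1, 0xcd, 0x80, 0x98, 0x64, 0x44, 0xde, 0x7a]
t2 = [0x7a, 0xb1, 0xde, 0xcd, 0x80, 0x80, 0x98, 0x98]

RES = [0x7a, 0xb1, 0xde, 0xcd, 0x80, 0x80, 0x98, 0x98]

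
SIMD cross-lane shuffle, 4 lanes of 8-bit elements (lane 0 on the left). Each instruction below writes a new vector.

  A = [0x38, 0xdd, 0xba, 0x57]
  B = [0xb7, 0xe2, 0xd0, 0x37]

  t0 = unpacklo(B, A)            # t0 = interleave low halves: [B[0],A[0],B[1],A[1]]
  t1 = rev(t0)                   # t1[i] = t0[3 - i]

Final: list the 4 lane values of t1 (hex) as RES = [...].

RES = [0xdd, 0xe2, 0x38, 0xb7]

t0 = [0xb7, 0x38, 0xe2, 0xdd]
t1 = [0xdd, 0xe2, 0x38, 0xb7]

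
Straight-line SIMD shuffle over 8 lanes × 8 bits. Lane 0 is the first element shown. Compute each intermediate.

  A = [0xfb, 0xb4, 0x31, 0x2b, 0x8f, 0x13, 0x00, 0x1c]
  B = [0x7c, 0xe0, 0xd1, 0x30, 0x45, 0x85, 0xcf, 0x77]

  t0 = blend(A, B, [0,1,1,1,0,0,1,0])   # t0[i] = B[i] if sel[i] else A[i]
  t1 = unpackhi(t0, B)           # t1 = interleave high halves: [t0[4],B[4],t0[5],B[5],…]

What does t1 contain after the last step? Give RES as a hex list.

  t0: fb e0 d1 30 8f 13 cf 1c
  t1: 8f 45 13 85 cf cf 1c 77

RES = [ 0x8f  0x45  0x13  0x85  0xcf  0xcf  0x1c  0x77 ]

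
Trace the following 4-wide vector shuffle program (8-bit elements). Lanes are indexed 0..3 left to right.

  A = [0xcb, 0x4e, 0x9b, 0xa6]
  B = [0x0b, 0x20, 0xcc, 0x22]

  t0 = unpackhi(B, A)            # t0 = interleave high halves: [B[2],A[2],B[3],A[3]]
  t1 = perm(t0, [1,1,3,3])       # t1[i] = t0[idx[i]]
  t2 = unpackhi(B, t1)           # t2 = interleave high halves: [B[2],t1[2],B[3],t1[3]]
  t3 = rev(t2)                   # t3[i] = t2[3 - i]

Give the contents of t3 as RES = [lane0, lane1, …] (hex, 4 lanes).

t0 = [0xcc, 0x9b, 0x22, 0xa6]
t1 = [0x9b, 0x9b, 0xa6, 0xa6]
t2 = [0xcc, 0xa6, 0x22, 0xa6]
t3 = [0xa6, 0x22, 0xa6, 0xcc]

RES = [ 0xa6  0x22  0xa6  0xcc ]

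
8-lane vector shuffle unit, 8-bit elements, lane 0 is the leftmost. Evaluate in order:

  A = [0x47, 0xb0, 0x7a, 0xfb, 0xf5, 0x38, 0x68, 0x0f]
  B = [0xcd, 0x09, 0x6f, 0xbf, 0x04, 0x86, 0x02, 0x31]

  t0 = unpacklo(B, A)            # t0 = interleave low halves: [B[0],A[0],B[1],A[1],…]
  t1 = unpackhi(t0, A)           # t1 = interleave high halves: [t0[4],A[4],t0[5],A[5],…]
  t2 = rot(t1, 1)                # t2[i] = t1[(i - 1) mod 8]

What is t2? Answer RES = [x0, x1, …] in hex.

→ t0 |cd|47|09|b0|6f|7a|bf|fb|
→ t1 |6f|f5|7a|38|bf|68|fb|0f|
→ t2 |0f|6f|f5|7a|38|bf|68|fb|

RES = [0x0f, 0x6f, 0xf5, 0x7a, 0x38, 0xbf, 0x68, 0xfb]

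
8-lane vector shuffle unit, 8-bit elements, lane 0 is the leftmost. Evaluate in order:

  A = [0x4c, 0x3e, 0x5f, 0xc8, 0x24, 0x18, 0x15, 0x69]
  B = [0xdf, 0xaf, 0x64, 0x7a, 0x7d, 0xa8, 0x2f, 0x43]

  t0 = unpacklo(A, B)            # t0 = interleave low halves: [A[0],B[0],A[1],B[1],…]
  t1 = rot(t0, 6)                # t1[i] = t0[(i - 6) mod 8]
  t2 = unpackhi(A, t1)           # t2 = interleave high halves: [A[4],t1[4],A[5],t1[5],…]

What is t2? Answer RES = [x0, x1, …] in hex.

RES = [0x24, 0xc8, 0x18, 0x7a, 0x15, 0x4c, 0x69, 0xdf]

t0 = [0x4c, 0xdf, 0x3e, 0xaf, 0x5f, 0x64, 0xc8, 0x7a]
t1 = [0x3e, 0xaf, 0x5f, 0x64, 0xc8, 0x7a, 0x4c, 0xdf]
t2 = [0x24, 0xc8, 0x18, 0x7a, 0x15, 0x4c, 0x69, 0xdf]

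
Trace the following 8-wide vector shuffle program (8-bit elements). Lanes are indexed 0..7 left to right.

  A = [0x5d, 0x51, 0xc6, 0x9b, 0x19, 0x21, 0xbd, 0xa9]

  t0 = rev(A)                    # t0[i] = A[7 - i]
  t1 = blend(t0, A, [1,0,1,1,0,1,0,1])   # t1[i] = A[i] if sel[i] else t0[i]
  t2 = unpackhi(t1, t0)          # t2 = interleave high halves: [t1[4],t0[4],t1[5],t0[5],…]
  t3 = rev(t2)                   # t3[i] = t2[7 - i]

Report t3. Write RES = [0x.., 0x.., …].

RES = [0x5d, 0xa9, 0x51, 0x51, 0xc6, 0x21, 0x9b, 0x9b]

  t0: a9 bd 21 19 9b c6 51 5d
  t1: 5d bd c6 9b 9b 21 51 a9
  t2: 9b 9b 21 c6 51 51 a9 5d
  t3: 5d a9 51 51 c6 21 9b 9b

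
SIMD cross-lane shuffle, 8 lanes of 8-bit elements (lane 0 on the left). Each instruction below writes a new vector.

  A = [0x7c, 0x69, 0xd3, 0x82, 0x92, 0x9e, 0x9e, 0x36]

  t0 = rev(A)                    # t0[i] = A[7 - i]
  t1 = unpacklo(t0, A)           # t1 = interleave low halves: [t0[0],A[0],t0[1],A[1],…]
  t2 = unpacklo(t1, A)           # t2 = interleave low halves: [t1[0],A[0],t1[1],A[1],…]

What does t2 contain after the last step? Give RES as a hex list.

RES = [0x36, 0x7c, 0x7c, 0x69, 0x9e, 0xd3, 0x69, 0x82]

  t0: 36 9e 9e 92 82 d3 69 7c
  t1: 36 7c 9e 69 9e d3 92 82
  t2: 36 7c 7c 69 9e d3 69 82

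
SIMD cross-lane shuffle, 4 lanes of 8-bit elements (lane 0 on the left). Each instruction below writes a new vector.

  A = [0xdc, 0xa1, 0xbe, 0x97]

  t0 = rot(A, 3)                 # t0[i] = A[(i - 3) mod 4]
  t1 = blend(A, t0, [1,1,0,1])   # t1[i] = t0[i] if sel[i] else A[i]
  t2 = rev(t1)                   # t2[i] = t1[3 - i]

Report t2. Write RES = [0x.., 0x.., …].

t0 = [0xa1, 0xbe, 0x97, 0xdc]
t1 = [0xa1, 0xbe, 0xbe, 0xdc]
t2 = [0xdc, 0xbe, 0xbe, 0xa1]

RES = [ 0xdc  0xbe  0xbe  0xa1 ]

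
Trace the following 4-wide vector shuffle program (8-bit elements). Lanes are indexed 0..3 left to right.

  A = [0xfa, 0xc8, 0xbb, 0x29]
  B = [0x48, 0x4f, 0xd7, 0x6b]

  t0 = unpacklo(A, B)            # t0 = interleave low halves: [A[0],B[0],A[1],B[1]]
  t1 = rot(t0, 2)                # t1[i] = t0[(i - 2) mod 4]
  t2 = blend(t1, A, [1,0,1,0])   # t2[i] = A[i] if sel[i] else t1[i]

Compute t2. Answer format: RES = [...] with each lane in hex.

  t0: fa 48 c8 4f
  t1: c8 4f fa 48
  t2: fa 4f bb 48

RES = [0xfa, 0x4f, 0xbb, 0x48]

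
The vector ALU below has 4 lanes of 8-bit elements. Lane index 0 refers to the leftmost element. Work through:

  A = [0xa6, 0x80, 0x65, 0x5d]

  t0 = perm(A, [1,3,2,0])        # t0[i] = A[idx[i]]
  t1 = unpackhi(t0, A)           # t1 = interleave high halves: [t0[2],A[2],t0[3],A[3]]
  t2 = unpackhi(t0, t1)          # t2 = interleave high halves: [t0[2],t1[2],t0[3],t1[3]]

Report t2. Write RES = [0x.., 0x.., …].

RES = [0x65, 0xa6, 0xa6, 0x5d]

t0 = [0x80, 0x5d, 0x65, 0xa6]
t1 = [0x65, 0x65, 0xa6, 0x5d]
t2 = [0x65, 0xa6, 0xa6, 0x5d]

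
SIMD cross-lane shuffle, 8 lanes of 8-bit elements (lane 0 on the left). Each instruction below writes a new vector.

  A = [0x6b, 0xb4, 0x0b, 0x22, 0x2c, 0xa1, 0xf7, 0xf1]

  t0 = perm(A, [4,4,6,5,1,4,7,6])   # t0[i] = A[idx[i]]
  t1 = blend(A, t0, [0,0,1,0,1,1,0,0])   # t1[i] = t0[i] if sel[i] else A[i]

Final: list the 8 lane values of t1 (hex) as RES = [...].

RES = [ 0x6b  0xb4  0xf7  0x22  0xb4  0x2c  0xf7  0xf1 ]

t0 = [0x2c, 0x2c, 0xf7, 0xa1, 0xb4, 0x2c, 0xf1, 0xf7]
t1 = [0x6b, 0xb4, 0xf7, 0x22, 0xb4, 0x2c, 0xf7, 0xf1]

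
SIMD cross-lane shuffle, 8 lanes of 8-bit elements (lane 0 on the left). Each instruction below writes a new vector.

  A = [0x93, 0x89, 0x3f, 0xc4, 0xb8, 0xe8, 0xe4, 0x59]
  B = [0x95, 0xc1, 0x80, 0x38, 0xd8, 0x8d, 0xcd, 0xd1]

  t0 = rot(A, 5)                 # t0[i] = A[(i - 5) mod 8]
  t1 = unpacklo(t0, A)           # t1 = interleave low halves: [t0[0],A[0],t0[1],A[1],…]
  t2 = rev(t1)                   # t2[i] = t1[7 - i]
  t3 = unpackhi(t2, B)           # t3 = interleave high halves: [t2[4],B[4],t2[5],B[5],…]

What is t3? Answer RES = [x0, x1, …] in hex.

RES = [0x89, 0xd8, 0xb8, 0x8d, 0x93, 0xcd, 0xc4, 0xd1]

t0 = [0xc4, 0xb8, 0xe8, 0xe4, 0x59, 0x93, 0x89, 0x3f]
t1 = [0xc4, 0x93, 0xb8, 0x89, 0xe8, 0x3f, 0xe4, 0xc4]
t2 = [0xc4, 0xe4, 0x3f, 0xe8, 0x89, 0xb8, 0x93, 0xc4]
t3 = [0x89, 0xd8, 0xb8, 0x8d, 0x93, 0xcd, 0xc4, 0xd1]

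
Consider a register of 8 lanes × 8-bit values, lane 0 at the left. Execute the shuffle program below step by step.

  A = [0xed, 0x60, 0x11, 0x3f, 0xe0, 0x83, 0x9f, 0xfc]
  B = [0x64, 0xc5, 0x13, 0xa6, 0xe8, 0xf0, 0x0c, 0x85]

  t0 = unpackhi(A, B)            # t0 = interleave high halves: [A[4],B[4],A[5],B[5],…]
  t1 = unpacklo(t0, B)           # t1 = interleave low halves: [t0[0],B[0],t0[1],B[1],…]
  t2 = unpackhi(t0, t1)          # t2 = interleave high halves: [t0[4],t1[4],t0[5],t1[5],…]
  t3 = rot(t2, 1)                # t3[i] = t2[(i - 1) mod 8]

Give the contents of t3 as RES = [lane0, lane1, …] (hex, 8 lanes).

RES = [0xa6, 0x9f, 0x83, 0x0c, 0x13, 0xfc, 0xf0, 0x85]

→ t0 |e0|e8|83|f0|9f|0c|fc|85|
→ t1 |e0|64|e8|c5|83|13|f0|a6|
→ t2 |9f|83|0c|13|fc|f0|85|a6|
→ t3 |a6|9f|83|0c|13|fc|f0|85|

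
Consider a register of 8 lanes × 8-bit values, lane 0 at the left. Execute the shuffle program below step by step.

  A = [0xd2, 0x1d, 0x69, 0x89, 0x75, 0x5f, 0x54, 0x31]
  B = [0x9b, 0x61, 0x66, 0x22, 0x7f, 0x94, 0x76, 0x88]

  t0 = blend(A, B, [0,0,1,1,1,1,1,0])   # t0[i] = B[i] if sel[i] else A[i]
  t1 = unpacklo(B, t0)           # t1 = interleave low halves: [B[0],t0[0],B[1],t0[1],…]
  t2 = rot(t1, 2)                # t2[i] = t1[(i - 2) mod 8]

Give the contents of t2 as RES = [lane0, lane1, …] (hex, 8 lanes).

t0 = [0xd2, 0x1d, 0x66, 0x22, 0x7f, 0x94, 0x76, 0x31]
t1 = [0x9b, 0xd2, 0x61, 0x1d, 0x66, 0x66, 0x22, 0x22]
t2 = [0x22, 0x22, 0x9b, 0xd2, 0x61, 0x1d, 0x66, 0x66]

RES = [0x22, 0x22, 0x9b, 0xd2, 0x61, 0x1d, 0x66, 0x66]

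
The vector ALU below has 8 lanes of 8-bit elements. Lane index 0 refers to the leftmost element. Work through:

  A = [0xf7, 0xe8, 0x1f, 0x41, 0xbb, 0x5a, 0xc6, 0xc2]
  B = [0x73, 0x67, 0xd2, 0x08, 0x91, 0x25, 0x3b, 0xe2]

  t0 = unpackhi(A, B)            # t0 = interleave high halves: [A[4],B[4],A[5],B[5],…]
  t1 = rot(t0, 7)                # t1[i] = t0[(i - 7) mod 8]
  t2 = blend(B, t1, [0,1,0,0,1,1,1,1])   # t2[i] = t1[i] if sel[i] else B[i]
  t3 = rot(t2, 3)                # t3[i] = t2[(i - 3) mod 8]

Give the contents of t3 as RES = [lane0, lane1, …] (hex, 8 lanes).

→ t0 |bb|91|5a|25|c6|3b|c2|e2|
→ t1 |91|5a|25|c6|3b|c2|e2|bb|
→ t2 |73|5a|d2|08|3b|c2|e2|bb|
→ t3 |c2|e2|bb|73|5a|d2|08|3b|

RES = [ 0xc2  0xe2  0xbb  0x73  0x5a  0xd2  0x08  0x3b ]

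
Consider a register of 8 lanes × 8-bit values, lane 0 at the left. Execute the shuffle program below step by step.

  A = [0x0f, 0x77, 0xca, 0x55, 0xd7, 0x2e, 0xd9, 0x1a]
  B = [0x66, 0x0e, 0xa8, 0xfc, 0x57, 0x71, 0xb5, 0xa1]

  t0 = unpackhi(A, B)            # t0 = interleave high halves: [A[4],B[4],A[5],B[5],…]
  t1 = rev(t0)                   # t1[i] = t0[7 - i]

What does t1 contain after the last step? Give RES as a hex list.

  t0: d7 57 2e 71 d9 b5 1a a1
  t1: a1 1a b5 d9 71 2e 57 d7

RES = [0xa1, 0x1a, 0xb5, 0xd9, 0x71, 0x2e, 0x57, 0xd7]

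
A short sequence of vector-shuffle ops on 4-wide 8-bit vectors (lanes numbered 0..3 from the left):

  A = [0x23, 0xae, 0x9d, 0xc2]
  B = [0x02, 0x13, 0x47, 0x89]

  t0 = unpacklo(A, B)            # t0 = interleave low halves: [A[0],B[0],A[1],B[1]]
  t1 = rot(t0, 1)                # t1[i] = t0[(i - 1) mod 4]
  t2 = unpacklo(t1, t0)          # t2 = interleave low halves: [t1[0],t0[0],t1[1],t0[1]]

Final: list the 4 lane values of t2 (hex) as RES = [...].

RES = [ 0x13  0x23  0x23  0x02 ]

→ t0 |23|02|ae|13|
→ t1 |13|23|02|ae|
→ t2 |13|23|23|02|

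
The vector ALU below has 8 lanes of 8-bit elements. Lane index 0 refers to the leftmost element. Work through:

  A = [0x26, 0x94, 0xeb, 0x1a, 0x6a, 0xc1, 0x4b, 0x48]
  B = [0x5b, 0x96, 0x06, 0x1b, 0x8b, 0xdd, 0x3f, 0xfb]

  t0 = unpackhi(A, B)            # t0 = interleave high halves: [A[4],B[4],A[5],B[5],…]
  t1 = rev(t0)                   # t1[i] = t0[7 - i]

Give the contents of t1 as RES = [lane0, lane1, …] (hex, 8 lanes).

t0 = [0x6a, 0x8b, 0xc1, 0xdd, 0x4b, 0x3f, 0x48, 0xfb]
t1 = [0xfb, 0x48, 0x3f, 0x4b, 0xdd, 0xc1, 0x8b, 0x6a]

RES = [ 0xfb  0x48  0x3f  0x4b  0xdd  0xc1  0x8b  0x6a ]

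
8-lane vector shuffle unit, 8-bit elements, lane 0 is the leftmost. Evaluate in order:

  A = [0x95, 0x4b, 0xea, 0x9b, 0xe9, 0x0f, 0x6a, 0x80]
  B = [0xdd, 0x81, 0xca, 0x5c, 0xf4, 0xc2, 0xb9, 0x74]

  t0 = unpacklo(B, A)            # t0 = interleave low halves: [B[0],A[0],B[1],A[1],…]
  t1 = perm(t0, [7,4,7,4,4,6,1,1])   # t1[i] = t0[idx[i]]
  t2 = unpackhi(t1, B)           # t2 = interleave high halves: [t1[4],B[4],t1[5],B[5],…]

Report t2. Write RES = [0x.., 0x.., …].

t0 = [0xdd, 0x95, 0x81, 0x4b, 0xca, 0xea, 0x5c, 0x9b]
t1 = [0x9b, 0xca, 0x9b, 0xca, 0xca, 0x5c, 0x95, 0x95]
t2 = [0xca, 0xf4, 0x5c, 0xc2, 0x95, 0xb9, 0x95, 0x74]

RES = [0xca, 0xf4, 0x5c, 0xc2, 0x95, 0xb9, 0x95, 0x74]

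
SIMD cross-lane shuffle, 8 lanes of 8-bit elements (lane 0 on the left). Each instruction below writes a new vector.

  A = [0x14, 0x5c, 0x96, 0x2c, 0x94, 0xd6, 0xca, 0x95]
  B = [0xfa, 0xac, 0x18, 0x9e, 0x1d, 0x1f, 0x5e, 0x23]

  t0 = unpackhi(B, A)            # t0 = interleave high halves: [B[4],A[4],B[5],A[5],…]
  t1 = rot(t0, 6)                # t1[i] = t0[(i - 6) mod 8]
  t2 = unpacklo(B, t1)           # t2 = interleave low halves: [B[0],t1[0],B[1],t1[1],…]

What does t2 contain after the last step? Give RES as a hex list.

  t0: 1d 94 1f d6 5e ca 23 95
  t1: 1f d6 5e ca 23 95 1d 94
  t2: fa 1f ac d6 18 5e 9e ca

RES = [ 0xfa  0x1f  0xac  0xd6  0x18  0x5e  0x9e  0xca ]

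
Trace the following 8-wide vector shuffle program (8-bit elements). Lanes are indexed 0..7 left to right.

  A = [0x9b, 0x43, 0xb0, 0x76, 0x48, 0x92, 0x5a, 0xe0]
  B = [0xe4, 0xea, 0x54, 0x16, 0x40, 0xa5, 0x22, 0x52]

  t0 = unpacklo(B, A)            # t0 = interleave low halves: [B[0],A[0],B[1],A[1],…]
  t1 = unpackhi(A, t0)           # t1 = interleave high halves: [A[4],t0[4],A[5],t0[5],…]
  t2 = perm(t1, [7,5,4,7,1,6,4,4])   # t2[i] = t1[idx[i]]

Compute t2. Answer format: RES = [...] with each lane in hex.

→ t0 |e4|9b|ea|43|54|b0|16|76|
→ t1 |48|54|92|b0|5a|16|e0|76|
→ t2 |76|16|5a|76|54|e0|5a|5a|

RES = [ 0x76  0x16  0x5a  0x76  0x54  0xe0  0x5a  0x5a ]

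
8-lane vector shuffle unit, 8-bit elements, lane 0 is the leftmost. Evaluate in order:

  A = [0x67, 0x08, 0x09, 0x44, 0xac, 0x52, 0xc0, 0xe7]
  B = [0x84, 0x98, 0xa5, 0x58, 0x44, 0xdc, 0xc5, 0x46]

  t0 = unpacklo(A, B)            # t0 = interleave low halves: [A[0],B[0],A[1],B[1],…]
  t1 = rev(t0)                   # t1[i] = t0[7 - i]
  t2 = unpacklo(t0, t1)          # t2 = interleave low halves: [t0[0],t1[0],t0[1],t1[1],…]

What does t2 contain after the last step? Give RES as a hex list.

t0 = [0x67, 0x84, 0x08, 0x98, 0x09, 0xa5, 0x44, 0x58]
t1 = [0x58, 0x44, 0xa5, 0x09, 0x98, 0x08, 0x84, 0x67]
t2 = [0x67, 0x58, 0x84, 0x44, 0x08, 0xa5, 0x98, 0x09]

RES = [ 0x67  0x58  0x84  0x44  0x08  0xa5  0x98  0x09 ]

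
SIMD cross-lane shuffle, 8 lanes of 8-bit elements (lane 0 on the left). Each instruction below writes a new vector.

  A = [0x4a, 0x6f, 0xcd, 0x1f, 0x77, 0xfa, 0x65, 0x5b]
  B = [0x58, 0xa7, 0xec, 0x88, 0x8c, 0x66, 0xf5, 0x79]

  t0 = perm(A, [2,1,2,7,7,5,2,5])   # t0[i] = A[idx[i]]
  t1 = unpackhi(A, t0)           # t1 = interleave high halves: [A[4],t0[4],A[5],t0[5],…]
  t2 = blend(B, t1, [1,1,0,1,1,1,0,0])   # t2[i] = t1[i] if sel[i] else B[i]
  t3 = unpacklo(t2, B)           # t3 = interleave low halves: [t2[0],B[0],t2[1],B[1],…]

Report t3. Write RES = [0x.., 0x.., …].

RES = [ 0x77  0x58  0x5b  0xa7  0xec  0xec  0xfa  0x88 ]

t0 = [0xcd, 0x6f, 0xcd, 0x5b, 0x5b, 0xfa, 0xcd, 0xfa]
t1 = [0x77, 0x5b, 0xfa, 0xfa, 0x65, 0xcd, 0x5b, 0xfa]
t2 = [0x77, 0x5b, 0xec, 0xfa, 0x65, 0xcd, 0xf5, 0x79]
t3 = [0x77, 0x58, 0x5b, 0xa7, 0xec, 0xec, 0xfa, 0x88]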